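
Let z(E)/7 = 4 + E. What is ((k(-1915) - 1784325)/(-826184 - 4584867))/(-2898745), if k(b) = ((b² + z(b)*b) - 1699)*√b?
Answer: -356865/3137051406199 + 29282481*I*√1915/15685257030995 ≈ -1.1376e-7 + 8.1696e-5*I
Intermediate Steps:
z(E) = 28 + 7*E (z(E) = 7*(4 + E) = 28 + 7*E)
k(b) = √b*(-1699 + b² + b*(28 + 7*b)) (k(b) = ((b² + (28 + 7*b)*b) - 1699)*√b = ((b² + b*(28 + 7*b)) - 1699)*√b = (-1699 + b² + b*(28 + 7*b))*√b = √b*(-1699 + b² + b*(28 + 7*b)))
((k(-1915) - 1784325)/(-826184 - 4584867))/(-2898745) = ((√(-1915)*(-1699 + 8*(-1915)² + 28*(-1915)) - 1784325)/(-826184 - 4584867))/(-2898745) = (((I*√1915)*(-1699 + 8*3667225 - 53620) - 1784325)/(-5411051))*(-1/2898745) = (((I*√1915)*(-1699 + 29337800 - 53620) - 1784325)*(-1/5411051))*(-1/2898745) = (((I*√1915)*29282481 - 1784325)*(-1/5411051))*(-1/2898745) = ((29282481*I*√1915 - 1784325)*(-1/5411051))*(-1/2898745) = ((-1784325 + 29282481*I*√1915)*(-1/5411051))*(-1/2898745) = (1784325/5411051 - 29282481*I*√1915/5411051)*(-1/2898745) = -356865/3137051406199 + 29282481*I*√1915/15685257030995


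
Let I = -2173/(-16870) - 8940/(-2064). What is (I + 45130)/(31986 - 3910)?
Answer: 65481977553/40733222320 ≈ 1.6076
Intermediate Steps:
I = 6470953/1450820 (I = -2173*(-1/16870) - 8940*(-1/2064) = 2173/16870 + 745/172 = 6470953/1450820 ≈ 4.4602)
(I + 45130)/(31986 - 3910) = (6470953/1450820 + 45130)/(31986 - 3910) = (65481977553/1450820)/28076 = (65481977553/1450820)*(1/28076) = 65481977553/40733222320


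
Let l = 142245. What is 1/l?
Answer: 1/142245 ≈ 7.0301e-6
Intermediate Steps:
1/l = 1/142245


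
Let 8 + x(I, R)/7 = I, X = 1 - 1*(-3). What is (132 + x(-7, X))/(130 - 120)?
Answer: 27/10 ≈ 2.7000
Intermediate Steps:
X = 4 (X = 1 + 3 = 4)
x(I, R) = -56 + 7*I
(132 + x(-7, X))/(130 - 120) = (132 + (-56 + 7*(-7)))/(130 - 120) = (132 + (-56 - 49))/10 = (132 - 105)/10 = (⅒)*27 = 27/10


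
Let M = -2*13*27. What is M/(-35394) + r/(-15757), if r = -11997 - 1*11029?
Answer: 137673943/92950543 ≈ 1.4812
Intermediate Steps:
r = -23026 (r = -11997 - 11029 = -23026)
M = -702 (M = -26*27 = -702)
M/(-35394) + r/(-15757) = -702/(-35394) - 23026/(-15757) = -702*(-1/35394) - 23026*(-1/15757) = 117/5899 + 23026/15757 = 137673943/92950543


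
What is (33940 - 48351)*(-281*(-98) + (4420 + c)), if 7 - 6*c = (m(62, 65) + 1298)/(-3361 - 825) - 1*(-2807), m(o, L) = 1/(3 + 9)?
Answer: -136778425553843/301392 ≈ -4.5382e+8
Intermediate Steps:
m(o, L) = 1/12
c = -140634023/301392 (c = 7/6 - ((1/12 + 1298)/(-3361 - 825) - 1*(-2807))/6 = 7/6 - ((15577/12)/(-4186) + 2807)/6 = 7/6 - ((15577/12)*(-1/4186) + 2807)/6 = 7/6 - (-15577/50232 + 2807)/6 = 7/6 - 1/6*140985647/50232 = 7/6 - 140985647/301392 = -140634023/301392 ≈ -466.61)
(33940 - 48351)*(-281*(-98) + (4420 + c)) = (33940 - 48351)*(-281*(-98) + (4420 - 140634023/301392)) = -14411*(27538 + 1191518617/301392) = -14411*9491251513/301392 = -136778425553843/301392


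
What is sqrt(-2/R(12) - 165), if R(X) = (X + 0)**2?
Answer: 109*I*sqrt(2)/12 ≈ 12.846*I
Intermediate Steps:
R(X) = X**2
sqrt(-2/R(12) - 165) = sqrt(-2/(12**2) - 165) = sqrt(-2/144 - 165) = sqrt(-2*1/144 - 165) = sqrt(-1/72 - 165) = sqrt(-11881/72) = 109*I*sqrt(2)/12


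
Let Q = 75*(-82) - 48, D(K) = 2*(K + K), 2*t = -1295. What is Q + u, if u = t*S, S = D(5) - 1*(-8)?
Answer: -24328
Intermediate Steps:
t = -1295/2 (t = (½)*(-1295) = -1295/2 ≈ -647.50)
D(K) = 4*K (D(K) = 2*(2*K) = 4*K)
S = 28 (S = 4*5 - 1*(-8) = 20 + 8 = 28)
Q = -6198 (Q = -6150 - 48 = -6198)
u = -18130 (u = -1295/2*28 = -18130)
Q + u = -6198 - 18130 = -24328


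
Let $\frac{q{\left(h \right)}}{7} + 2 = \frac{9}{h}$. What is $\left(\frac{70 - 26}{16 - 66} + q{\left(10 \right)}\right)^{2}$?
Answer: $\frac{184041}{2500} \approx 73.616$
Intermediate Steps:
$q{\left(h \right)} = -14 + \frac{63}{h}$ ($q{\left(h \right)} = -14 + 7 \frac{9}{h} = -14 + \frac{63}{h}$)
$\left(\frac{70 - 26}{16 - 66} + q{\left(10 \right)}\right)^{2} = \left(\frac{70 - 26}{16 - 66} - \left(14 - \frac{63}{10}\right)\right)^{2} = \left(\frac{44}{-50} + \left(-14 + 63 \cdot \frac{1}{10}\right)\right)^{2} = \left(44 \left(- \frac{1}{50}\right) + \left(-14 + \frac{63}{10}\right)\right)^{2} = \left(- \frac{22}{25} - \frac{77}{10}\right)^{2} = \left(- \frac{429}{50}\right)^{2} = \frac{184041}{2500}$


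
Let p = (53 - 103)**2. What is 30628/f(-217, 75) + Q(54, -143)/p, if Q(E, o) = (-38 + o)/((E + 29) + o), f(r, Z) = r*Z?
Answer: -1974733/1050000 ≈ -1.8807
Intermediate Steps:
f(r, Z) = Z*r
p = 2500 (p = (-50)**2 = 2500)
Q(E, o) = (-38 + o)/(29 + E + o) (Q(E, o) = (-38 + o)/((29 + E) + o) = (-38 + o)/(29 + E + o))
30628/f(-217, 75) + Q(54, -143)/p = 30628/((75*(-217))) + ((-38 - 143)/(29 + 54 - 143))/2500 = 30628/(-16275) + (-181/(-60))*(1/2500) = 30628*(-1/16275) - 1/60*(-181)*(1/2500) = -988/525 + (181/60)*(1/2500) = -988/525 + 181/150000 = -1974733/1050000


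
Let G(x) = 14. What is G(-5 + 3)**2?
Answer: 196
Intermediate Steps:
G(-5 + 3)**2 = 14**2 = 196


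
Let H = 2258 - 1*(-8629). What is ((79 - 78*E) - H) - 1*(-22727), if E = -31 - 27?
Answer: 16443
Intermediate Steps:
E = -58
H = 10887 (H = 2258 + 8629 = 10887)
((79 - 78*E) - H) - 1*(-22727) = ((79 - 78*(-58)) - 1*10887) - 1*(-22727) = ((79 + 4524) - 10887) + 22727 = (4603 - 10887) + 22727 = -6284 + 22727 = 16443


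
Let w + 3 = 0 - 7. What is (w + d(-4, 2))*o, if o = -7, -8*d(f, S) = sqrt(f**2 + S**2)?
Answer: 70 + 7*sqrt(5)/4 ≈ 73.913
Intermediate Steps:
w = -10 (w = -3 + (0 - 7) = -3 - 7 = -10)
d(f, S) = -sqrt(S**2 + f**2)/8 (d(f, S) = -sqrt(f**2 + S**2)/8 = -sqrt(S**2 + f**2)/8)
(w + d(-4, 2))*o = (-10 - sqrt(2**2 + (-4)**2)/8)*(-7) = (-10 - sqrt(4 + 16)/8)*(-7) = (-10 - sqrt(5)/4)*(-7) = 70 + 7*sqrt(5)/4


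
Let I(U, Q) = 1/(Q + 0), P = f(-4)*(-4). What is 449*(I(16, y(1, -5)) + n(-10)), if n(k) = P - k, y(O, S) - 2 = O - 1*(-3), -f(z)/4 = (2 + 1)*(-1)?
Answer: -101923/6 ≈ -16987.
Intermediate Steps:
f(z) = 12 (f(z) = -4*(2 + 1)*(-1) = -12*(-1) = -4*(-3) = 12)
y(O, S) = 5 + O (y(O, S) = 2 + (O - 1*(-3)) = 2 + (O + 3) = 2 + (3 + O) = 5 + O)
P = -48 (P = 12*(-4) = -48)
I(U, Q) = 1/Q
n(k) = -48 - k
449*(I(16, y(1, -5)) + n(-10)) = 449*(1/(5 + 1) + (-48 - 1*(-10))) = 449*(1/6 + (-48 + 10)) = 449*(⅙ - 38) = 449*(-227/6) = -101923/6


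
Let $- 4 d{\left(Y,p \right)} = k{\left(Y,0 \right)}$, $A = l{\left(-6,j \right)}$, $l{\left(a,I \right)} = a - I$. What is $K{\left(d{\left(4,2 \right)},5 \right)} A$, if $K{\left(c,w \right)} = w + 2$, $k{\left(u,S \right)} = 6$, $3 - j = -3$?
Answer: $-84$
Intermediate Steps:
$j = 6$ ($j = 3 - -3 = 3 + 3 = 6$)
$A = -12$ ($A = -6 - 6 = -12$)
$d{\left(Y,p \right)} = - \frac{3}{2}$ ($d{\left(Y,p \right)} = \left(- \frac{1}{4}\right) 6 = - \frac{3}{2}$)
$K{\left(c,w \right)} = 2 + w$
$K{\left(d{\left(4,2 \right)},5 \right)} A = \left(2 + 5\right) \left(-12\right) = 7 \left(-12\right) = -84$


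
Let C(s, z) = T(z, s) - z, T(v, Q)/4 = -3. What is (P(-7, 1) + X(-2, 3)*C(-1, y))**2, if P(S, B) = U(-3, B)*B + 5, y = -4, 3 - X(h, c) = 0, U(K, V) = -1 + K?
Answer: 529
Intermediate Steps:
T(v, Q) = -12 (T(v, Q) = 4*(-3) = -12)
X(h, c) = 3 (X(h, c) = 3 - 1*0 = 3 + 0 = 3)
C(s, z) = -12 - z
P(S, B) = 5 - 4*B (P(S, B) = (-1 - 3)*B + 5 = -4*B + 5 = 5 - 4*B)
(P(-7, 1) + X(-2, 3)*C(-1, y))**2 = ((5 - 4*1) + 3*(-12 - 1*(-4)))**2 = ((5 - 4) + 3*(-12 + 4))**2 = (1 + 3*(-8))**2 = (1 - 24)**2 = (-23)**2 = 529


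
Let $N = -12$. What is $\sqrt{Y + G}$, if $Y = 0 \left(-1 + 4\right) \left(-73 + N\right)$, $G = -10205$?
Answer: $i \sqrt{10205} \approx 101.02 i$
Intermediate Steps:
$Y = 0$ ($Y = 0 \left(-1 + 4\right) \left(-73 - 12\right) = 0 \cdot 3 \left(-85\right) = 0 \left(-85\right) = 0$)
$\sqrt{Y + G} = \sqrt{0 - 10205} = \sqrt{-10205} = i \sqrt{10205}$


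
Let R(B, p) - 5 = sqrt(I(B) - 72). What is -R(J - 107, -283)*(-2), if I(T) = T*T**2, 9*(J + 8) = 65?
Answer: 10 + 8*I*sqrt(57045343)/27 ≈ 10.0 + 2237.9*I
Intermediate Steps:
J = -7/9 (J = -8 + (1/9)*65 = -8 + 65/9 = -7/9 ≈ -0.77778)
I(T) = T**3
R(B, p) = 5 + sqrt(-72 + B**3) (R(B, p) = 5 + sqrt(B**3 - 72) = 5 + sqrt(-72 + B**3))
-R(J - 107, -283)*(-2) = -(5 + sqrt(-72 + (-7/9 - 107)**3))*(-2) = -(5 + sqrt(-72 + (-970/9)**3))*(-2) = -(5 + sqrt(-72 - 912673000/729))*(-2) = -(5 + sqrt(-912725488/729))*(-2) = -(5 + 4*I*sqrt(57045343)/27)*(-2) = -(-10 - 8*I*sqrt(57045343)/27) = 10 + 8*I*sqrt(57045343)/27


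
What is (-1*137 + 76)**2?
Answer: 3721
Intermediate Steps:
(-1*137 + 76)**2 = (-137 + 76)**2 = (-61)**2 = 3721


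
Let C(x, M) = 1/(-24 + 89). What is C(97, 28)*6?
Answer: 6/65 ≈ 0.092308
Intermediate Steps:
C(x, M) = 1/65
C(97, 28)*6 = (1/65)*6 = 6/65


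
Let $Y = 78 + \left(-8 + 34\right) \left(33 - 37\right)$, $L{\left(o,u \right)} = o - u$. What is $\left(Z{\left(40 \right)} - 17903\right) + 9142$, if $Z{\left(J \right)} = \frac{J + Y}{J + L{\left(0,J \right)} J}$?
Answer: $- \frac{6833587}{780} \approx -8761.0$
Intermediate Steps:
$Y = -26$ ($Y = 78 + 26 \left(-4\right) = 78 - 104 = -26$)
$Z{\left(J \right)} = \frac{-26 + J}{J - J^{2}}$ ($Z{\left(J \right)} = \frac{J - 26}{J + \left(0 - J\right) J} = \frac{-26 + J}{J + - J J} = \frac{-26 + J}{J - J^{2}}$)
$\left(Z{\left(40 \right)} - 17903\right) + 9142 = \left(\frac{-26 + 40}{40 \left(1 - 40\right)} - 17903\right) + 9142 = \left(\frac{1}{40} \frac{1}{1 - 40} \cdot 14 - 17903\right) + 9142 = \left(\frac{1}{40} \frac{1}{-39} \cdot 14 - 17903\right) + 9142 = \left(\frac{1}{40} \left(- \frac{1}{39}\right) 14 - 17903\right) + 9142 = \left(- \frac{7}{780} - 17903\right) + 9142 = - \frac{13964347}{780} + 9142 = - \frac{6833587}{780}$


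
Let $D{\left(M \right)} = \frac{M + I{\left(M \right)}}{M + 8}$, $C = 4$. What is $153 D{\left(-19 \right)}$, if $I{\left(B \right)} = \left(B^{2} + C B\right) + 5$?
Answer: $- \frac{41463}{11} \approx -3769.4$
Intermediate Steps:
$I{\left(B \right)} = 5 + B^{2} + 4 B$ ($I{\left(B \right)} = \left(B^{2} + 4 B\right) + 5 = 5 + B^{2} + 4 B$)
$D{\left(M \right)} = \frac{5 + M^{2} + 5 M}{8 + M}$ ($D{\left(M \right)} = \frac{M + \left(5 + M^{2} + 4 M\right)}{M + 8} = \frac{5 + M^{2} + 5 M}{8 + M}$)
$153 D{\left(-19 \right)} = 153 \frac{5 + \left(-19\right)^{2} + 5 \left(-19\right)}{8 - 19} = 153 \frac{5 + 361 - 95}{-11} = 153 \left(\left(- \frac{1}{11}\right) 271\right) = 153 \left(- \frac{271}{11}\right) = - \frac{41463}{11}$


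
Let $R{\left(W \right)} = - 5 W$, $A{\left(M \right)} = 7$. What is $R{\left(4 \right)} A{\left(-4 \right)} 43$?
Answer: $-6020$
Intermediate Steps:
$R{\left(4 \right)} A{\left(-4 \right)} 43 = \left(-5\right) 4 \cdot 7 \cdot 43 = \left(-20\right) 7 \cdot 43 = \left(-140\right) 43 = -6020$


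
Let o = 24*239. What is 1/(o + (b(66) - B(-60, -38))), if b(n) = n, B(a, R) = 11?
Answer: 1/5791 ≈ 0.00017268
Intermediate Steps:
o = 5736
1/(o + (b(66) - B(-60, -38))) = 1/(5736 + (66 - 1*11)) = 1/(5736 + (66 - 11)) = 1/(5736 + 55) = 1/5791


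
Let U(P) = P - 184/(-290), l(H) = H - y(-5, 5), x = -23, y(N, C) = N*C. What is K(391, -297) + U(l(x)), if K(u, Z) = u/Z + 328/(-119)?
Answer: -7370999/5124735 ≈ -1.4383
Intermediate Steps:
y(N, C) = C*N
l(H) = 25 + H (l(H) = H - 5*(-5) = H - 1*(-25) = H + 25 = 25 + H)
K(u, Z) = -328/119 + u/Z (K(u, Z) = u/Z + 328*(-1/119) = u/Z - 328/119 = -328/119 + u/Z)
U(P) = 92/145 + P (U(P) = P - 184*(-1/290) = P + 92/145 = 92/145 + P)
K(391, -297) + U(l(x)) = (-328/119 + 391/(-297)) + (92/145 + (25 - 23)) = (-328/119 + 391*(-1/297)) + (92/145 + 2) = (-328/119 - 391/297) + 382/145 = -143945/35343 + 382/145 = -7370999/5124735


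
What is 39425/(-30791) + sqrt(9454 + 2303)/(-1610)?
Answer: -39425/30791 - sqrt(11757)/1610 ≈ -1.3478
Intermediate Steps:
39425/(-30791) + sqrt(9454 + 2303)/(-1610) = 39425*(-1/30791) + sqrt(11757)*(-1/1610) = -39425/30791 - sqrt(11757)/1610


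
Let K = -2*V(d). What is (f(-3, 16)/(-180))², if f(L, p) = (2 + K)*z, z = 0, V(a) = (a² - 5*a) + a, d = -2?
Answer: 0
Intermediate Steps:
V(a) = a² - 4*a
K = -24 (K = -(-4)*(-4 - 2) = -(-4)*(-6) = -2*12 = -24)
f(L, p) = 0 (f(L, p) = (2 - 24)*0 = -22*0 = 0)
(f(-3, 16)/(-180))² = (0/(-180))² = (0*(-1/180))² = 0² = 0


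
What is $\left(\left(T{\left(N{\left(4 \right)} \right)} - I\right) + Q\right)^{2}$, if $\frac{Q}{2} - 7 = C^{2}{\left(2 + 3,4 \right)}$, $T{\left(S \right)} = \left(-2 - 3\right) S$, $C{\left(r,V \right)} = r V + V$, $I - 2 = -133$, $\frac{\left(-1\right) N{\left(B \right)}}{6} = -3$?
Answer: $1456849$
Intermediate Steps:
$N{\left(B \right)} = 18$ ($N{\left(B \right)} = \left(-6\right) \left(-3\right) = 18$)
$I = -131$ ($I = 2 - 133 = -131$)
$C{\left(r,V \right)} = V + V r$ ($C{\left(r,V \right)} = V r + V = V + V r$)
$T{\left(S \right)} = - 5 S$
$Q = 1166$ ($Q = 14 + 2 \left(4 \left(1 + \left(2 + 3\right)\right)\right)^{2} = 14 + 2 \left(4 \left(1 + 5\right)\right)^{2} = 14 + 2 \left(4 \cdot 6\right)^{2} = 14 + 2 \cdot 24^{2} = 14 + 2 \cdot 576 = 14 + 1152 = 1166$)
$\left(\left(T{\left(N{\left(4 \right)} \right)} - I\right) + Q\right)^{2} = \left(\left(\left(-5\right) 18 - -131\right) + 1166\right)^{2} = \left(\left(-90 + 131\right) + 1166\right)^{2} = \left(41 + 1166\right)^{2} = 1207^{2} = 1456849$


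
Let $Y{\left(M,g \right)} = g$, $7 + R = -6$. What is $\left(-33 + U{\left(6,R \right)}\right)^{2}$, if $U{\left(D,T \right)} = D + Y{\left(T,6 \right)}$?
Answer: $441$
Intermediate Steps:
$R = -13$ ($R = -7 - 6 = -13$)
$U{\left(D,T \right)} = 6 + D$ ($U{\left(D,T \right)} = D + 6 = 6 + D$)
$\left(-33 + U{\left(6,R \right)}\right)^{2} = \left(-33 + \left(6 + 6\right)\right)^{2} = \left(-33 + 12\right)^{2} = \left(-21\right)^{2} = 441$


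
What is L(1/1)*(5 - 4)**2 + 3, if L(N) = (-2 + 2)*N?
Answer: 3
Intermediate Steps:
L(N) = 0 (L(N) = 0*N = 0)
L(1/1)*(5 - 4)**2 + 3 = 0*(5 - 4)**2 + 3 = 0*1**2 + 3 = 0*1 + 3 = 0 + 3 = 3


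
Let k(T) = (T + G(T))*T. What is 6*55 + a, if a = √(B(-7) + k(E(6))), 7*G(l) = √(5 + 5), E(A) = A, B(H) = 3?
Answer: 330 + √(1911 + 42*√10)/7 ≈ 336.46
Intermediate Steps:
G(l) = √10/7 (G(l) = √(5 + 5)/7 = √10/7)
k(T) = T*(T + √10/7) (k(T) = (T + √10/7)*T = T*(T + √10/7))
a = √(39 + 6*√10/7) (a = √(3 + (⅐)*6*(√10 + 7*6)) = √(3 + (⅐)*6*(√10 + 42)) = √(3 + (⅐)*6*(42 + √10)) = √(3 + (36 + 6*√10/7)) = √(39 + 6*√10/7) ≈ 6.4584)
6*55 + a = 6*55 + √(1911 + 42*√10)/7 = 330 + √(1911 + 42*√10)/7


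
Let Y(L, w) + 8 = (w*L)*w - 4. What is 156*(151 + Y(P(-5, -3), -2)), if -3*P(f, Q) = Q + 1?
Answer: 22100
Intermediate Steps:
P(f, Q) = -1/3 - Q/3 (P(f, Q) = -(Q + 1)/3 = -(1 + Q)/3 = -1/3 - Q/3)
Y(L, w) = -12 + L*w**2 (Y(L, w) = -8 + ((w*L)*w - 4) = -8 + ((L*w)*w - 4) = -8 + (L*w**2 - 4) = -8 + (-4 + L*w**2) = -12 + L*w**2)
156*(151 + Y(P(-5, -3), -2)) = 156*(151 + (-12 + (-1/3 - 1/3*(-3))*(-2)**2)) = 156*(151 + (-12 + (-1/3 + 1)*4)) = 156*(151 + (-12 + (2/3)*4)) = 156*(151 + (-12 + 8/3)) = 156*(151 - 28/3) = 156*(425/3) = 22100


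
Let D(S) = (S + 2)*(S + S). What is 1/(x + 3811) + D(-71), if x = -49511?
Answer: 447768599/45700 ≈ 9798.0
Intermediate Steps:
D(S) = 2*S*(2 + S) (D(S) = (2 + S)*(2*S) = 2*S*(2 + S))
1/(x + 3811) + D(-71) = 1/(-49511 + 3811) + 2*(-71)*(2 - 71) = 1/(-45700) + 2*(-71)*(-69) = -1/45700 + 9798 = 447768599/45700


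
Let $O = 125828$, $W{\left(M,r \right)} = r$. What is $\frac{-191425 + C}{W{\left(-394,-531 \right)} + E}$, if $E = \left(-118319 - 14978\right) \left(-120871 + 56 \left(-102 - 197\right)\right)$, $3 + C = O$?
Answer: $- \frac{16400}{4585916531} \approx -3.5762 \cdot 10^{-6}$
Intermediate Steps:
$C = 125825$ ($C = -3 + 125828 = 125825$)
$E = 18343666655$ ($E = - 133297 \left(-120871 + 56 \left(-299\right)\right) = - 133297 \left(-120871 - 16744\right) = \left(-133297\right) \left(-137615\right) = 18343666655$)
$\frac{-191425 + C}{W{\left(-394,-531 \right)} + E} = \frac{-191425 + 125825}{-531 + 18343666655} = - \frac{65600}{18343666124} = \left(-65600\right) \frac{1}{18343666124} = - \frac{16400}{4585916531}$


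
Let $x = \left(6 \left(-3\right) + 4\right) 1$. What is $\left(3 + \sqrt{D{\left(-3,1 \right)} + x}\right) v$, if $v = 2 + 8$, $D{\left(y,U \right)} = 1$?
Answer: $30 + 10 i \sqrt{13} \approx 30.0 + 36.056 i$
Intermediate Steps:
$v = 10$
$x = -14$ ($x = \left(-18 + 4\right) 1 = \left(-14\right) 1 = -14$)
$\left(3 + \sqrt{D{\left(-3,1 \right)} + x}\right) v = \left(3 + \sqrt{1 - 14}\right) 10 = \left(3 + \sqrt{-13}\right) 10 = \left(3 + i \sqrt{13}\right) 10 = 30 + 10 i \sqrt{13}$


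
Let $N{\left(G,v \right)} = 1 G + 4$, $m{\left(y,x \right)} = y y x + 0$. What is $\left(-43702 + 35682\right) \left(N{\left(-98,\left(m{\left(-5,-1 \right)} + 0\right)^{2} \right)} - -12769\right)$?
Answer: $-101653500$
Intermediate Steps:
$m{\left(y,x \right)} = x y^{2}$ ($m{\left(y,x \right)} = y^{2} x + 0 = x y^{2} + 0 = x y^{2}$)
$N{\left(G,v \right)} = 4 + G$ ($N{\left(G,v \right)} = G + 4 = 4 + G$)
$\left(-43702 + 35682\right) \left(N{\left(-98,\left(m{\left(-5,-1 \right)} + 0\right)^{2} \right)} - -12769\right) = \left(-43702 + 35682\right) \left(\left(4 - 98\right) - -12769\right) = - 8020 \left(-94 + \left(-2173 + 14942\right)\right) = - 8020 \left(-94 + 12769\right) = \left(-8020\right) 12675 = -101653500$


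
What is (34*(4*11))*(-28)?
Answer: -41888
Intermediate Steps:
(34*(4*11))*(-28) = (34*44)*(-28) = 1496*(-28) = -41888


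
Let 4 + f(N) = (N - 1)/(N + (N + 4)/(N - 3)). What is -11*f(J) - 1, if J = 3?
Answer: 43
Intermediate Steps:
f(N) = -4 + (-1 + N)/(N + (4 + N)/(-3 + N)) (f(N) = -4 + (N - 1)/(N + (N + 4)/(N - 3)) = -4 + (-1 + N)/(N + (4 + N)/(-3 + N)))
-11*f(J) - 1 = -11*(-13 - 3*3² + 4*3)/(4 + 3² - 2*3) - 1 = -11*(-13 - 3*9 + 12)/(4 + 9 - 6) - 1 = -11*(-13 - 27 + 12)/7 - 1 = -11*(-28)/7 - 1 = -11*(-4) - 1 = 44 - 1 = 43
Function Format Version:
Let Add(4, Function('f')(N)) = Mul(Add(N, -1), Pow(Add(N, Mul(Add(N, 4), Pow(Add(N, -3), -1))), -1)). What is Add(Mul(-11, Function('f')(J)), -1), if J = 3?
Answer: 43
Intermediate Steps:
Function('f')(N) = Add(-4, Mul(Pow(Add(N, Mul(Pow(Add(-3, N), -1), Add(4, N))), -1), Add(-1, N))) (Function('f')(N) = Add(-4, Mul(Add(N, -1), Pow(Add(N, Mul(Add(N, 4), Pow(Add(N, -3), -1))), -1))) = Add(-4, Mul(Add(-1, N), Pow(Add(N, Mul(Add(4, N), Pow(Add(-3, N), -1))), -1))) = Add(-4, Mul(Add(-1, N), Pow(Add(N, Mul(Pow(Add(-3, N), -1), Add(4, N))), -1))) = Add(-4, Mul(Pow(Add(N, Mul(Pow(Add(-3, N), -1), Add(4, N))), -1), Add(-1, N))))
Add(Mul(-11, Function('f')(J)), -1) = Add(Mul(-11, Mul(Pow(Add(4, Pow(3, 2), Mul(-2, 3)), -1), Add(-13, Mul(-3, Pow(3, 2)), Mul(4, 3)))), -1) = Add(Mul(-11, Mul(Pow(Add(4, 9, -6), -1), Add(-13, Mul(-3, 9), 12))), -1) = Add(Mul(-11, Mul(Pow(7, -1), Add(-13, -27, 12))), -1) = Add(Mul(-11, Mul(Rational(1, 7), -28)), -1) = Add(Mul(-11, -4), -1) = Add(44, -1) = 43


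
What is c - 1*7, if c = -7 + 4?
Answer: -10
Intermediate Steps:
c = -3
c - 1*7 = -3 - 1*7 = -3 - 7 = -10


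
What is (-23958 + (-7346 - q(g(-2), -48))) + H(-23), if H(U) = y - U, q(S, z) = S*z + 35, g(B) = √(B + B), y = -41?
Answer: -31357 + 96*I ≈ -31357.0 + 96.0*I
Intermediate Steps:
g(B) = √2*√B (g(B) = √(2*B) = √2*√B)
q(S, z) = 35 + S*z
H(U) = -41 - U
(-23958 + (-7346 - q(g(-2), -48))) + H(-23) = (-23958 + (-7346 - (35 + (√2*√(-2))*(-48)))) + (-41 - 1*(-23)) = (-23958 + (-7346 - (35 + (√2*(I*√2))*(-48)))) + (-41 + 23) = (-23958 + (-7346 - (35 + (2*I)*(-48)))) - 18 = (-23958 + (-7346 - (35 - 96*I))) - 18 = (-23958 + (-7346 + (-35 + 96*I))) - 18 = (-23958 + (-7381 + 96*I)) - 18 = (-31339 + 96*I) - 18 = -31357 + 96*I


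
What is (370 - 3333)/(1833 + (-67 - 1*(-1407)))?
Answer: -2963/3173 ≈ -0.93382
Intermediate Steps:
(370 - 3333)/(1833 + (-67 - 1*(-1407))) = -2963/(1833 + (-67 + 1407)) = -2963/(1833 + 1340) = -2963/3173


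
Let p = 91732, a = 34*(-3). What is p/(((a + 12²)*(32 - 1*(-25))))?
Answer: 2414/63 ≈ 38.317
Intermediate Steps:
a = -102
p/(((a + 12²)*(32 - 1*(-25)))) = 91732/(((-102 + 12²)*(32 - 1*(-25)))) = 91732/(((-102 + 144)*(32 + 25))) = 91732/((42*57)) = 91732/2394 = 91732*(1/2394) = 2414/63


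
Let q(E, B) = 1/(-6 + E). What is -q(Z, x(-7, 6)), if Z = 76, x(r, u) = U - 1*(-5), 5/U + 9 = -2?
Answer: -1/70 ≈ -0.014286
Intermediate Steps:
U = -5/11 (U = 5/(-9 - 2) = 5/(-11) = 5*(-1/11) = -5/11 ≈ -0.45455)
x(r, u) = 50/11 (x(r, u) = -5/11 - 1*(-5) = -5/11 + 5 = 50/11)
-q(Z, x(-7, 6)) = -1/(-6 + 76) = -1/70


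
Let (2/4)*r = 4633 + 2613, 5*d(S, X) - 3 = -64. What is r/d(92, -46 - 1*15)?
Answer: -72460/61 ≈ -1187.9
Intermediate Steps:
d(S, X) = -61/5 (d(S, X) = ⅗ + (⅕)*(-64) = ⅗ - 64/5 = -61/5)
r = 14492 (r = 2*(4633 + 2613) = 2*7246 = 14492)
r/d(92, -46 - 1*15) = 14492/(-61/5) = 14492*(-5/61) = -72460/61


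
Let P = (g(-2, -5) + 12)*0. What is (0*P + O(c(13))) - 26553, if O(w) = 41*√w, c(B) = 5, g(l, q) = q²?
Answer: -26553 + 41*√5 ≈ -26461.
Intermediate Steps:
P = 0 (P = ((-5)² + 12)*0 = (25 + 12)*0 = 37*0 = 0)
(0*P + O(c(13))) - 26553 = (0*0 + 41*√5) - 26553 = (0 + 41*√5) - 26553 = 41*√5 - 26553 = -26553 + 41*√5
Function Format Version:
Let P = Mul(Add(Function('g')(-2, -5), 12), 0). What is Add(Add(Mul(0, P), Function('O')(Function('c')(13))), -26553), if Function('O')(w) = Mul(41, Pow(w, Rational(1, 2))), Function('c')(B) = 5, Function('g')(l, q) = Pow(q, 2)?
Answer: Add(-26553, Mul(41, Pow(5, Rational(1, 2)))) ≈ -26461.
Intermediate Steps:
P = 0 (P = Mul(Add(Pow(-5, 2), 12), 0) = Mul(Add(25, 12), 0) = Mul(37, 0) = 0)
Add(Add(Mul(0, P), Function('O')(Function('c')(13))), -26553) = Add(Add(Mul(0, 0), Mul(41, Pow(5, Rational(1, 2)))), -26553) = Add(Add(0, Mul(41, Pow(5, Rational(1, 2)))), -26553) = Add(Mul(41, Pow(5, Rational(1, 2))), -26553) = Add(-26553, Mul(41, Pow(5, Rational(1, 2))))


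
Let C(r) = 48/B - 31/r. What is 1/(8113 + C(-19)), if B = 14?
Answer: 133/1079702 ≈ 0.00012318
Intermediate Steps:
C(r) = 24/7 - 31/r (C(r) = 48/14 - 31/r = 48*(1/14) - 31/r = 24/7 - 31/r)
1/(8113 + C(-19)) = 1/(8113 + (24/7 - 31/(-19))) = 1/(8113 + (24/7 - 31*(-1/19))) = 1/(8113 + (24/7 + 31/19)) = 1/(8113 + 673/133) = 1/(1079702/133) = 133/1079702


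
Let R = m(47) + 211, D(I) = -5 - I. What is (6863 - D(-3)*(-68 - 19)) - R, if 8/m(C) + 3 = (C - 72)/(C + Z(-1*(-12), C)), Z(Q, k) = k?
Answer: 1989498/307 ≈ 6480.5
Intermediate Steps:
m(C) = 8/(-3 + (-72 + C)/(2*C)) (m(C) = 8/(-3 + (C - 72)/(C + C)) = 8/(-3 + (-72 + C)/((2*C))) = 8/(-3 + (-72 + C)*(1/(2*C))) = 8/(-3 + (-72 + C)/(2*C)))
R = 64025/307 (R = -16*47/(72 + 5*47) + 211 = -16*47/(72 + 235) + 211 = -16*47/307 + 211 = -16*47*1/307 + 211 = -752/307 + 211 = 64025/307 ≈ 208.55)
(6863 - D(-3)*(-68 - 19)) - R = (6863 - (-5 - 1*(-3))*(-68 - 19)) - 1*64025/307 = (6863 - (-5 + 3)*(-87)) - 64025/307 = (6863 - (-2)*(-87)) - 64025/307 = (6863 - 1*174) - 64025/307 = (6863 - 174) - 64025/307 = 6689 - 64025/307 = 1989498/307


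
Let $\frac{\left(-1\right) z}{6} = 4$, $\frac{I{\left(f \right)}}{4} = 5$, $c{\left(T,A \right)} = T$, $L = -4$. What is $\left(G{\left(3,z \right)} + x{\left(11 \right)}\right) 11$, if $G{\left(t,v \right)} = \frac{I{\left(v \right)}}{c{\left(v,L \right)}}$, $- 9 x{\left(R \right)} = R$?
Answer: $- \frac{407}{18} \approx -22.611$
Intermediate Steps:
$x{\left(R \right)} = - \frac{R}{9}$
$I{\left(f \right)} = 20$ ($I{\left(f \right)} = 4 \cdot 5 = 20$)
$z = -24$ ($z = \left(-6\right) 4 = -24$)
$G{\left(t,v \right)} = \frac{20}{v}$
$\left(G{\left(3,z \right)} + x{\left(11 \right)}\right) 11 = \left(\frac{20}{-24} - \frac{11}{9}\right) 11 = \left(20 \left(- \frac{1}{24}\right) - \frac{11}{9}\right) 11 = \left(- \frac{5}{6} - \frac{11}{9}\right) 11 = \left(- \frac{37}{18}\right) 11 = - \frac{407}{18}$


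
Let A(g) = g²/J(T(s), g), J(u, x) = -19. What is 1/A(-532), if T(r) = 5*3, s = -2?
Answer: -1/14896 ≈ -6.7132e-5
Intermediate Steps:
T(r) = 15
A(g) = -g²/19 (A(g) = g²/(-19) = -g²/19)
1/A(-532) = 1/(-1/19*(-532)²) = 1/(-1/19*283024) = 1/(-14896) = -1/14896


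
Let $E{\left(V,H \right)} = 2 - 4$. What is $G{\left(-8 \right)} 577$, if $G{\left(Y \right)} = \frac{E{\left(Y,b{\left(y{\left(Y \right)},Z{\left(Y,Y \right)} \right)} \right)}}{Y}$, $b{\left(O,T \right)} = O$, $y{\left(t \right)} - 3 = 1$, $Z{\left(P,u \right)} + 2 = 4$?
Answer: $\frac{577}{4} \approx 144.25$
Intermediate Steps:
$Z{\left(P,u \right)} = 2$ ($Z{\left(P,u \right)} = -2 + 4 = 2$)
$y{\left(t \right)} = 4$ ($y{\left(t \right)} = 3 + 1 = 4$)
$E{\left(V,H \right)} = -2$ ($E{\left(V,H \right)} = 2 - 4 = -2$)
$G{\left(Y \right)} = - \frac{2}{Y}$
$G{\left(-8 \right)} 577 = - \frac{2}{-8} \cdot 577 = \left(-2\right) \left(- \frac{1}{8}\right) 577 = \frac{1}{4} \cdot 577 = \frac{577}{4}$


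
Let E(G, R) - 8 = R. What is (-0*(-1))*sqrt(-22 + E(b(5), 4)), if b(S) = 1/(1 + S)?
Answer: 0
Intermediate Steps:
E(G, R) = 8 + R
(-0*(-1))*sqrt(-22 + E(b(5), 4)) = (-0*(-1))*sqrt(-22 + (8 + 4)) = (-98*0)*sqrt(-22 + 12) = 0*sqrt(-10) = 0*(I*sqrt(10)) = 0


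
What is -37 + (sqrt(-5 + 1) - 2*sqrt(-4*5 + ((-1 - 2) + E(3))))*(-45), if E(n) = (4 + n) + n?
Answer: -37 - 90*I + 90*I*sqrt(13) ≈ -37.0 + 234.5*I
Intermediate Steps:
E(n) = 4 + 2*n
-37 + (sqrt(-5 + 1) - 2*sqrt(-4*5 + ((-1 - 2) + E(3))))*(-45) = -37 + (sqrt(-5 + 1) - 2*sqrt(-4*5 + ((-1 - 2) + (4 + 2*3))))*(-45) = -37 + (sqrt(-4) - 2*sqrt(-20 + (-3 + (4 + 6))))*(-45) = -37 + (2*I - 2*sqrt(-20 + (-3 + 10)))*(-45) = -37 + (2*I - 2*sqrt(-20 + 7))*(-45) = -37 + (2*I - 2*I*sqrt(13))*(-45) = -37 + (-90*I + 90*I*sqrt(13)) = -37 - 90*I + 90*I*sqrt(13)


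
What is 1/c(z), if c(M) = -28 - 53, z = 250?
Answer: -1/81 ≈ -0.012346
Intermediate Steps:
c(M) = -81
1/c(z) = 1/(-81) = -1/81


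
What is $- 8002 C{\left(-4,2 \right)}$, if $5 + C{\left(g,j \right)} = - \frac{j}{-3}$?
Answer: $\frac{104026}{3} \approx 34675.0$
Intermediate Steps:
$C{\left(g,j \right)} = -5 + \frac{j}{3}$ ($C{\left(g,j \right)} = -5 - \frac{j}{-3} = -5 - j \left(- \frac{1}{3}\right) = -5 - - \frac{j}{3} = -5 + \frac{j}{3}$)
$- 8002 C{\left(-4,2 \right)} = - 8002 \left(-5 + \frac{1}{3} \cdot 2\right) = - 8002 \left(-5 + \frac{2}{3}\right) = \left(-8002\right) \left(- \frac{13}{3}\right) = \frac{104026}{3}$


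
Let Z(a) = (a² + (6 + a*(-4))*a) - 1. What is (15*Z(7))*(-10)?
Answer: 15900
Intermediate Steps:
Z(a) = -1 + a² + a*(6 - 4*a) (Z(a) = (a² + (6 - 4*a)*a) - 1 = (a² + a*(6 - 4*a)) - 1 = -1 + a² + a*(6 - 4*a))
(15*Z(7))*(-10) = (15*(-1 - 3*7² + 6*7))*(-10) = (15*(-1 - 3*49 + 42))*(-10) = (15*(-1 - 147 + 42))*(-10) = (15*(-106))*(-10) = -1590*(-10) = 15900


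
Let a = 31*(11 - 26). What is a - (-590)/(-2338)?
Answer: -543880/1169 ≈ -465.25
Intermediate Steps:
a = -465 (a = 31*(-15) = -465)
a - (-590)/(-2338) = -465 - (-590)/(-2338) = -465 - (-590)*(-1)/2338 = -465 - 1*295/1169 = -465 - 295/1169 = -543880/1169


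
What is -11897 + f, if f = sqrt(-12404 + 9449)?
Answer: -11897 + I*sqrt(2955) ≈ -11897.0 + 54.36*I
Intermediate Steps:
f = I*sqrt(2955) (f = sqrt(-2955) = I*sqrt(2955) ≈ 54.36*I)
-11897 + f = -11897 + I*sqrt(2955)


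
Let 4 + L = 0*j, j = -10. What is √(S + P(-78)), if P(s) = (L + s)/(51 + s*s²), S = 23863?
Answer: √5372783100669945/474501 ≈ 154.48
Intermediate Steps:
L = -4 (L = -4 + 0*(-10) = -4 + 0 = -4)
P(s) = (-4 + s)/(51 + s³) (P(s) = (-4 + s)/(51 + s*s²) = (-4 + s)/(51 + s³))
√(S + P(-78)) = √(23863 + (-4 - 78)/(51 + (-78)³)) = √(23863 - 82/(51 - 474552)) = √(23863 - 82/(-474501)) = √(23863 - 1/474501*(-82)) = √(23863 + 82/474501) = √(11323017445/474501) = √5372783100669945/474501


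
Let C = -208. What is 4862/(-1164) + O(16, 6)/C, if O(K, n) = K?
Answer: -32185/7566 ≈ -4.2539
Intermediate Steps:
4862/(-1164) + O(16, 6)/C = 4862/(-1164) + 16/(-208) = 4862*(-1/1164) + 16*(-1/208) = -2431/582 - 1/13 = -32185/7566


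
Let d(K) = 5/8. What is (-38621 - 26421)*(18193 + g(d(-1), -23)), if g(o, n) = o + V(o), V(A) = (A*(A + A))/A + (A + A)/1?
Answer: -4734049449/4 ≈ -1.1835e+9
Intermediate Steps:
d(K) = 5/8 (d(K) = 5*(⅛) = 5/8)
V(A) = 4*A (V(A) = (A*(2*A))/A + (2*A)*1 = (2*A²)/A + 2*A = 2*A + 2*A = 4*A)
g(o, n) = 5*o (g(o, n) = o + 4*o = 5*o)
(-38621 - 26421)*(18193 + g(d(-1), -23)) = (-38621 - 26421)*(18193 + 5*(5/8)) = -65042*(18193 + 25/8) = -65042*145569/8 = -4734049449/4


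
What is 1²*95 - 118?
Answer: -23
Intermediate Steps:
1²*95 - 118 = 1*95 - 118 = 95 - 118 = -23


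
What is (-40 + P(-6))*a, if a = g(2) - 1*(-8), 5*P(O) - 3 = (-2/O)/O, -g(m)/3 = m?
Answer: -3547/45 ≈ -78.822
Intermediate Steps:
g(m) = -3*m
P(O) = 3/5 - 2/(5*O**2) (P(O) = 3/5 + ((-2/O)/O)/5 = 3/5 + (-2/O**2)/5 = 3/5 - 2/(5*O**2))
a = 2 (a = -3*2 - 1*(-8) = -6 + 8 = 2)
(-40 + P(-6))*a = (-40 + (3/5 - 2/5/(-6)**2))*2 = (-40 + (3/5 - 2/5*1/36))*2 = (-40 + (3/5 - 1/90))*2 = (-40 + 53/90)*2 = -3547/90*2 = -3547/45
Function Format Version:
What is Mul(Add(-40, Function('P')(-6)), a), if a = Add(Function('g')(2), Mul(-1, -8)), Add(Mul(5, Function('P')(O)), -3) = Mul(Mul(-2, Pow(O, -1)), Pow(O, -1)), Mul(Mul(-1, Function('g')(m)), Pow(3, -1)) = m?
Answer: Rational(-3547, 45) ≈ -78.822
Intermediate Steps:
Function('g')(m) = Mul(-3, m)
Function('P')(O) = Add(Rational(3, 5), Mul(Rational(-2, 5), Pow(O, -2))) (Function('P')(O) = Add(Rational(3, 5), Mul(Rational(1, 5), Mul(Mul(-2, Pow(O, -1)), Pow(O, -1)))) = Add(Rational(3, 5), Mul(Rational(1, 5), Mul(-2, Pow(O, -2)))) = Add(Rational(3, 5), Mul(Rational(-2, 5), Pow(O, -2))))
a = 2 (a = Add(Mul(-3, 2), Mul(-1, -8)) = Add(-6, 8) = 2)
Mul(Add(-40, Function('P')(-6)), a) = Mul(Add(-40, Add(Rational(3, 5), Mul(Rational(-2, 5), Pow(-6, -2)))), 2) = Mul(Add(-40, Add(Rational(3, 5), Mul(Rational(-2, 5), Rational(1, 36)))), 2) = Mul(Add(-40, Add(Rational(3, 5), Rational(-1, 90))), 2) = Mul(Add(-40, Rational(53, 90)), 2) = Mul(Rational(-3547, 90), 2) = Rational(-3547, 45)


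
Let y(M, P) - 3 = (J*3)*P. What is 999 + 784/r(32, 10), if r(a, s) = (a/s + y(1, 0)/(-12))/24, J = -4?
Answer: 435261/59 ≈ 7377.3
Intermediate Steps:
y(M, P) = 3 - 12*P (y(M, P) = 3 + (-4*3)*P = 3 - 12*P)
r(a, s) = -1/96 + a/(24*s) (r(a, s) = (a/s + (3 - 12*0)/(-12))/24 = (a/s + (3 + 0)*(-1/12))*(1/24) = (a/s + 3*(-1/12))*(1/24) = (a/s - ¼)*(1/24) = (-¼ + a/s)*(1/24) = -1/96 + a/(24*s))
999 + 784/r(32, 10) = 999 + 784/((1/96)*(-1*10 + 4*32)/10) = 999 + 784/((1/96)*(⅒)*(-10 + 128)) = 999 + 784/((1/96)*(⅒)*118) = 999 + 784/(59/480) = 999 + (480/59)*784 = 999 + 376320/59 = 435261/59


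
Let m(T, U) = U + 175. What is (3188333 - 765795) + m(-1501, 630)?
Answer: 2423343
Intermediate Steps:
m(T, U) = 175 + U
(3188333 - 765795) + m(-1501, 630) = (3188333 - 765795) + (175 + 630) = 2422538 + 805 = 2423343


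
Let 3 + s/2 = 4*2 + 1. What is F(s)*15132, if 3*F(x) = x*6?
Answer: 363168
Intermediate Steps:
s = 12 (s = -6 + 2*(4*2 + 1) = -6 + 2*(8 + 1) = -6 + 2*9 = -6 + 18 = 12)
F(x) = 2*x (F(x) = (x*6)/3 = (6*x)/3 = 2*x)
F(s)*15132 = (2*12)*15132 = 24*15132 = 363168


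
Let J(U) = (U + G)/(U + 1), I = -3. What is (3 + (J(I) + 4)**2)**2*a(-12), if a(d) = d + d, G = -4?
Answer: -168507/2 ≈ -84254.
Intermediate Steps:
J(U) = (-4 + U)/(1 + U) (J(U) = (U - 4)/(U + 1) = (-4 + U)/(1 + U))
a(d) = 2*d
(3 + (J(I) + 4)**2)**2*a(-12) = (3 + ((-4 - 3)/(1 - 3) + 4)**2)**2*(2*(-12)) = (3 + (-7/(-2) + 4)**2)**2*(-24) = (3 + (-1/2*(-7) + 4)**2)**2*(-24) = (3 + (7/2 + 4)**2)**2*(-24) = (3 + (15/2)**2)**2*(-24) = (3 + 225/4)**2*(-24) = (237/4)**2*(-24) = (56169/16)*(-24) = -168507/2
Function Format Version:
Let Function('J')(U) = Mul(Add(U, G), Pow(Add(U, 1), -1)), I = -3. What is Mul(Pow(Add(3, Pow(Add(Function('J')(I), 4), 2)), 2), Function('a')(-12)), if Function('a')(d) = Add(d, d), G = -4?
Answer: Rational(-168507, 2) ≈ -84254.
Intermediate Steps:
Function('J')(U) = Mul(Pow(Add(1, U), -1), Add(-4, U)) (Function('J')(U) = Mul(Add(U, -4), Pow(Add(U, 1), -1)) = Mul(Add(-4, U), Pow(Add(1, U), -1)) = Mul(Pow(Add(1, U), -1), Add(-4, U)))
Function('a')(d) = Mul(2, d)
Mul(Pow(Add(3, Pow(Add(Function('J')(I), 4), 2)), 2), Function('a')(-12)) = Mul(Pow(Add(3, Pow(Add(Mul(Pow(Add(1, -3), -1), Add(-4, -3)), 4), 2)), 2), Mul(2, -12)) = Mul(Pow(Add(3, Pow(Add(Mul(Pow(-2, -1), -7), 4), 2)), 2), -24) = Mul(Pow(Add(3, Pow(Add(Mul(Rational(-1, 2), -7), 4), 2)), 2), -24) = Mul(Pow(Add(3, Pow(Add(Rational(7, 2), 4), 2)), 2), -24) = Mul(Pow(Add(3, Pow(Rational(15, 2), 2)), 2), -24) = Mul(Pow(Add(3, Rational(225, 4)), 2), -24) = Mul(Pow(Rational(237, 4), 2), -24) = Mul(Rational(56169, 16), -24) = Rational(-168507, 2)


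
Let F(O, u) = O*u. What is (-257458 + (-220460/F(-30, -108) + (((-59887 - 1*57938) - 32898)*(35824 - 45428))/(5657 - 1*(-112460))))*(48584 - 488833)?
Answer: 71248181378950939/659826 ≈ 1.0798e+11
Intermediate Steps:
(-257458 + (-220460/F(-30, -108) + (((-59887 - 1*57938) - 32898)*(35824 - 45428))/(5657 - 1*(-112460))))*(48584 - 488833) = (-257458 + (-220460/((-30*(-108))) + (((-59887 - 1*57938) - 32898)*(35824 - 45428))/(5657 - 1*(-112460))))*(48584 - 488833) = (-257458 + (-220460/3240 + (((-59887 - 57938) - 32898)*(-9604))/(5657 + 112460)))*(-440249) = (-257458 + (-220460*1/3240 + ((-117825 - 32898)*(-9604))/118117))*(-440249) = (-257458 + (-11023/162 - 150723*(-9604)*(1/118117)))*(-440249) = (-257458 + (-11023/162 + 1447543692*(1/118117)))*(-440249) = (-257458 + (-11023/162 + 1447543692/118117))*(-440249) = (-257458 + 233200074413/19134954)*(-440249) = -4693246912519/19134954*(-440249) = 71248181378950939/659826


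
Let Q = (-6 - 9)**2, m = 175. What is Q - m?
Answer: 50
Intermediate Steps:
Q = 225 (Q = (-15)**2 = 225)
Q - m = 225 - 1*175 = 225 - 175 = 50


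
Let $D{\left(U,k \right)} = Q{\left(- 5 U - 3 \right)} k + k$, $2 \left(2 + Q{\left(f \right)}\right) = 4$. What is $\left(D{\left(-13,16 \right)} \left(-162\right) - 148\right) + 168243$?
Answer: $165503$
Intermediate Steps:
$Q{\left(f \right)} = 0$ ($Q{\left(f \right)} = -2 + \frac{1}{2} \cdot 4 = -2 + 2 = 0$)
$D{\left(U,k \right)} = k$ ($D{\left(U,k \right)} = 0 k + k = 0 + k = k$)
$\left(D{\left(-13,16 \right)} \left(-162\right) - 148\right) + 168243 = \left(16 \left(-162\right) - 148\right) + 168243 = \left(-2592 - 148\right) + 168243 = -2740 + 168243 = 165503$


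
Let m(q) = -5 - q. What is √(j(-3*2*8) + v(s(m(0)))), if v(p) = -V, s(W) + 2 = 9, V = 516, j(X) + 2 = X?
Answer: I*√566 ≈ 23.791*I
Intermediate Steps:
j(X) = -2 + X
s(W) = 7 (s(W) = -2 + 9 = 7)
v(p) = -516 (v(p) = -1*516 = -516)
√(j(-3*2*8) + v(s(m(0)))) = √((-2 - 3*2*8) - 516) = √((-2 - 6*8) - 516) = √((-2 - 48) - 516) = √(-50 - 516) = √(-566) = I*√566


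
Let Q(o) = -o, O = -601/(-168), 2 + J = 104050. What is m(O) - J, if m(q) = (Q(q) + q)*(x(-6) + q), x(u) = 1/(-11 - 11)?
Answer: -104048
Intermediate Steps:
J = 104048 (J = -2 + 104050 = 104048)
x(u) = -1/22 (x(u) = 1/(-22) = -1/22)
O = 601/168 (O = -601*(-1/168) = 601/168 ≈ 3.5774)
m(q) = 0 (m(q) = (-q + q)*(-1/22 + q) = 0*(-1/22 + q) = 0)
m(O) - J = 0 - 1*104048 = 0 - 104048 = -104048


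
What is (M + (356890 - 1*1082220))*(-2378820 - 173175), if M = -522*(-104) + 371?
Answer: 1711549038645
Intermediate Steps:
M = 54659 (M = 54288 + 371 = 54659)
(M + (356890 - 1*1082220))*(-2378820 - 173175) = (54659 + (356890 - 1*1082220))*(-2378820 - 173175) = (54659 + (356890 - 1082220))*(-2551995) = (54659 - 725330)*(-2551995) = -670671*(-2551995) = 1711549038645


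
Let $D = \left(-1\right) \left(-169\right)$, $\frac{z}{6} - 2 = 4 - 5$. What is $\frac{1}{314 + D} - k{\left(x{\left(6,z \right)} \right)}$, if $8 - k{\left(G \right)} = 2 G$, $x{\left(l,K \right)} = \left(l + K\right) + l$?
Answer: $\frac{13525}{483} \approx 28.002$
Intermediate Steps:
$z = 6$ ($z = 12 + 6 \left(4 - 5\right) = 12 + 6 \left(-1\right) = 12 - 6 = 6$)
$x{\left(l,K \right)} = K + 2 l$ ($x{\left(l,K \right)} = \left(K + l\right) + l = K + 2 l$)
$k{\left(G \right)} = 8 - 2 G$
$D = 169$
$\frac{1}{314 + D} - k{\left(x{\left(6,z \right)} \right)} = \frac{1}{314 + 169} - \left(8 - 2 \left(6 + 2 \cdot 6\right)\right) = \frac{1}{483} - \left(8 - 2 \left(6 + 12\right)\right) = \frac{1}{483} - \left(8 - 36\right) = \frac{1}{483} - -28 = \frac{1}{483} + 28 = \frac{13525}{483}$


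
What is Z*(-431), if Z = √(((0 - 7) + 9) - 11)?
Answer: -1293*I ≈ -1293.0*I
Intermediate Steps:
Z = 3*I (Z = √((-7 + 9) - 11) = √(2 - 11) = √(-9) = 3*I ≈ 3.0*I)
Z*(-431) = (3*I)*(-431) = -1293*I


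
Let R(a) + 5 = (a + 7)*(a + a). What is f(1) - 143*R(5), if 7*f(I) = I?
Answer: -115114/7 ≈ -16445.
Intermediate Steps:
f(I) = I/7
R(a) = -5 + 2*a*(7 + a) (R(a) = -5 + (a + 7)*(a + a) = -5 + (7 + a)*(2*a) = -5 + 2*a*(7 + a))
f(1) - 143*R(5) = (1/7)*1 - 143*(-5 + 2*5**2 + 14*5) = 1/7 - 143*(-5 + 2*25 + 70) = 1/7 - 143*(-5 + 50 + 70) = 1/7 - 143*115 = 1/7 - 16445 = -115114/7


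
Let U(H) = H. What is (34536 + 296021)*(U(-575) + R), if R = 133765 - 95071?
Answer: 12600502283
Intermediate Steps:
R = 38694
(34536 + 296021)*(U(-575) + R) = (34536 + 296021)*(-575 + 38694) = 330557*38119 = 12600502283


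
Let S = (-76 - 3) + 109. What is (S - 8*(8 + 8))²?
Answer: 9604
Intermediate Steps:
S = 30 (S = -79 + 109 = 30)
(S - 8*(8 + 8))² = (30 - 8*(8 + 8))² = (30 - 8*16)² = (30 - 128)² = (-98)² = 9604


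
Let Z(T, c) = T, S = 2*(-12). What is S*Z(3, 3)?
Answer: -72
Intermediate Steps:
S = -24
S*Z(3, 3) = -24*3 = -72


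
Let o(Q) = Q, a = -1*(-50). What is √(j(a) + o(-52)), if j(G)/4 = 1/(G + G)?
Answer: I*√1299/5 ≈ 7.2083*I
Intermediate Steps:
a = 50
j(G) = 2/G (j(G) = 4/(G + G) = 4/((2*G)) = 4*(1/(2*G)) = 2/G)
√(j(a) + o(-52)) = √(2/50 - 52) = √(2*(1/50) - 52) = √(1/25 - 52) = √(-1299/25) = I*√1299/5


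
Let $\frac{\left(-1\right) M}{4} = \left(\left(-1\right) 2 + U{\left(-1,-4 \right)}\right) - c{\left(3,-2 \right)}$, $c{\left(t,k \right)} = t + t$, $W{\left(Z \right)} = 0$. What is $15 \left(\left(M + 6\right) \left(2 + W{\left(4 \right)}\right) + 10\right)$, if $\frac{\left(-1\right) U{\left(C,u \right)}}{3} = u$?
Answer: $-150$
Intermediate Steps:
$U{\left(C,u \right)} = - 3 u$
$c{\left(t,k \right)} = 2 t$
$M = -16$ ($M = - 4 \left(\left(\left(-1\right) 2 - -12\right) - 2 \cdot 3\right) = - 4 \left(\left(-2 + 12\right) - 6\right) = - 4 \left(10 - 6\right) = \left(-4\right) 4 = -16$)
$15 \left(\left(M + 6\right) \left(2 + W{\left(4 \right)}\right) + 10\right) = 15 \left(\left(-16 + 6\right) \left(2 + 0\right) + 10\right) = 15 \left(\left(-10\right) 2 + 10\right) = 15 \left(-20 + 10\right) = 15 \left(-10\right) = -150$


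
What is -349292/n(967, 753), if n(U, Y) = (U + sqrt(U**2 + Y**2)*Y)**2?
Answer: -297493400543710532/725396551962017809942849 + 508674638184*sqrt(1502098)/725396551962017809942849 ≈ -4.0925e-7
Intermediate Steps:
n(U, Y) = (U + Y*sqrt(U**2 + Y**2))**2
-349292/n(967, 753) = -349292/(967 + 753*sqrt(967**2 + 753**2))**2 = -349292/(967 + 753*sqrt(935089 + 567009))**2 = -349292/(967 + 753*sqrt(1502098))**2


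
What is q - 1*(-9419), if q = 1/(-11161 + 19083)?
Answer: 74617319/7922 ≈ 9419.0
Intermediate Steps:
q = 1/7922 ≈ 0.00012623
q - 1*(-9419) = 1/7922 - 1*(-9419) = 1/7922 + 9419 = 74617319/7922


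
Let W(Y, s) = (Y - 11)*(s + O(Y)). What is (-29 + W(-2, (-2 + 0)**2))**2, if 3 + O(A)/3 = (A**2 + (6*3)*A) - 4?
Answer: 2073600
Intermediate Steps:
O(A) = -21 + 3*A**2 + 54*A (O(A) = -9 + 3*((A**2 + (6*3)*A) - 4) = -9 + 3*((A**2 + 18*A) - 4) = -9 + 3*(-4 + A**2 + 18*A) = -9 + (-12 + 3*A**2 + 54*A) = -21 + 3*A**2 + 54*A)
W(Y, s) = (-11 + Y)*(-21 + s + 3*Y**2 + 54*Y) (W(Y, s) = (Y - 11)*(s + (-21 + 3*Y**2 + 54*Y)) = (-11 + Y)*(-21 + s + 3*Y**2 + 54*Y))
(-29 + W(-2, (-2 + 0)**2))**2 = (-29 + (231 - 615*(-2) - 11*(-2 + 0)**2 + 3*(-2)**3 + 21*(-2)**2 - 2*(-2 + 0)**2))**2 = (-29 + (231 + 1230 - 11*(-2)**2 + 3*(-8) + 21*4 - 2*(-2)**2))**2 = (-29 + (231 + 1230 - 11*4 - 24 + 84 - 2*4))**2 = (-29 + (231 + 1230 - 44 - 24 + 84 - 8))**2 = (-29 + 1469)**2 = 1440**2 = 2073600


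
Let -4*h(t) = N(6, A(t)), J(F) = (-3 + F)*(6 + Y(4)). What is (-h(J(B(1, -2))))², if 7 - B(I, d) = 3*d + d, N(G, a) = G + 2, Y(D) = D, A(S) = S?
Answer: 4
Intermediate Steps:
N(G, a) = 2 + G
B(I, d) = 7 - 4*d (B(I, d) = 7 - (3*d + d) = 7 - 4*d)
J(F) = -30 + 10*F (J(F) = (-3 + F)*(6 + 4) = (-3 + F)*10 = -30 + 10*F)
h(t) = -2 (h(t) = -(2 + 6)/4 = -¼*8 = -2)
(-h(J(B(1, -2))))² = (-1*(-2))² = 2² = 4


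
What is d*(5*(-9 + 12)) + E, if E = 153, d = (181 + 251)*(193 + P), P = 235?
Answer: 2773593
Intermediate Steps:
d = 184896 (d = (181 + 251)*(193 + 235) = 432*428 = 184896)
d*(5*(-9 + 12)) + E = 184896*(5*(-9 + 12)) + 153 = 184896*(5*3) + 153 = 184896*15 + 153 = 2773440 + 153 = 2773593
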